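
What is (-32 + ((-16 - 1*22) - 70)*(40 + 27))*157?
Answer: -1141076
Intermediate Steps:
(-32 + ((-16 - 1*22) - 70)*(40 + 27))*157 = (-32 + ((-16 - 22) - 70)*67)*157 = (-32 + (-38 - 70)*67)*157 = (-32 - 108*67)*157 = (-32 - 7236)*157 = -7268*157 = -1141076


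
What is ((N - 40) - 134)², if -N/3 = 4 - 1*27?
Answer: 11025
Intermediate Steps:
N = 69 (N = -3*(4 - 1*27) = -3*(4 - 27) = -3*(-23) = 69)
((N - 40) - 134)² = ((69 - 40) - 134)² = (29 - 134)² = (-105)² = 11025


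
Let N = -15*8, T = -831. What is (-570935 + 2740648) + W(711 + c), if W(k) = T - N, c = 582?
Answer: 2169002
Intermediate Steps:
N = -120
W(k) = -711 (W(k) = -831 - 1*(-120) = -831 + 120 = -711)
(-570935 + 2740648) + W(711 + c) = (-570935 + 2740648) - 711 = 2169713 - 711 = 2169002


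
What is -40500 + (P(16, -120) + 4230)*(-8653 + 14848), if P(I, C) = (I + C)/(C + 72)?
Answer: 52355545/2 ≈ 2.6178e+7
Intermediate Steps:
P(I, C) = (C + I)/(72 + C)
-40500 + (P(16, -120) + 4230)*(-8653 + 14848) = -40500 + ((-120 + 16)/(72 - 120) + 4230)*(-8653 + 14848) = -40500 + (-104/(-48) + 4230)*6195 = -40500 + (-1/48*(-104) + 4230)*6195 = -40500 + (13/6 + 4230)*6195 = -40500 + (25393/6)*6195 = -40500 + 52436545/2 = 52355545/2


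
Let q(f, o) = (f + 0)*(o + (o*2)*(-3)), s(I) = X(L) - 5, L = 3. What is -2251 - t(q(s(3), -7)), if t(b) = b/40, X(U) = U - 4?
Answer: -8983/4 ≈ -2245.8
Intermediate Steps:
X(U) = -4 + U
s(I) = -6 (s(I) = (-4 + 3) - 5 = -1 - 5 = -6)
q(f, o) = -5*f*o (q(f, o) = f*(o + (2*o)*(-3)) = f*(o - 6*o) = f*(-5*o) = -5*f*o)
t(b) = b/40 (t(b) = b*(1/40) = b/40)
-2251 - t(q(s(3), -7)) = -2251 - (-5*(-6)*(-7))/40 = -2251 - (-210)/40 = -2251 - 1*(-21/4) = -2251 + 21/4 = -8983/4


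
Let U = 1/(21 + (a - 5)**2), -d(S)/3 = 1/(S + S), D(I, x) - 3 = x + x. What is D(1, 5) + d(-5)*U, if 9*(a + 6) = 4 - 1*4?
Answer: 18463/1420 ≈ 13.002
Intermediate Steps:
a = -6 (a = -6 + (4 - 1*4)/9 = -6 + (4 - 4)/9 = -6 + (1/9)*0 = -6 + 0 = -6)
D(I, x) = 3 + 2*x (D(I, x) = 3 + (x + x) = 3 + 2*x)
d(S) = -3/(2*S) (d(S) = -3/(S + S) = -3*1/(2*S) = -3/(2*S))
U = 1/142 (U = 1/(21 + (-6 - 5)**2) = 1/(21 + (-11)**2) = 1/(21 + 121) = 1/142 ≈ 0.0070423)
D(1, 5) + d(-5)*U = (3 + 2*5) - 3/2/(-5)*(1/142) = (3 + 10) - 3/2*(-1/5)*(1/142) = 13 + (3/10)*(1/142) = 13 + 3/1420 = 18463/1420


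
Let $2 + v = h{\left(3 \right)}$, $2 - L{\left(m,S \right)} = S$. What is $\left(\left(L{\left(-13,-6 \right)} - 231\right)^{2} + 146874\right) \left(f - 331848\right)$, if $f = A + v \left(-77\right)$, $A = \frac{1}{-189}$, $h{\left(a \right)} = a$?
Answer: $- \frac{12333658393078}{189} \approx -6.5257 \cdot 10^{10}$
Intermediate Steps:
$L{\left(m,S \right)} = 2 - S$
$v = 1$ ($v = -2 + 3 = 1$)
$A = - \frac{1}{189} \approx -0.005291$
$f = - \frac{14554}{189}$ ($f = - \frac{1}{189} + 1 \left(-77\right) = - \frac{1}{189} - 77 = - \frac{14554}{189} \approx -77.005$)
$\left(\left(L{\left(-13,-6 \right)} - 231\right)^{2} + 146874\right) \left(f - 331848\right) = \left(\left(\left(2 - -6\right) - 231\right)^{2} + 146874\right) \left(- \frac{14554}{189} - 331848\right) = \left(\left(\left(2 + 6\right) - 231\right)^{2} + 146874\right) \left(- \frac{62733826}{189}\right) = \left(\left(8 - 231\right)^{2} + 146874\right) \left(- \frac{62733826}{189}\right) = \left(\left(-223\right)^{2} + 146874\right) \left(- \frac{62733826}{189}\right) = \left(49729 + 146874\right) \left(- \frac{62733826}{189}\right) = 196603 \left(- \frac{62733826}{189}\right) = - \frac{12333658393078}{189}$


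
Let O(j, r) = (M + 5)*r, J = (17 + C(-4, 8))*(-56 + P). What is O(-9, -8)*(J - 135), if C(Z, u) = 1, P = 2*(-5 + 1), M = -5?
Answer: 0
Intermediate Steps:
P = -8 (P = 2*(-4) = -8)
J = -1152 (J = (17 + 1)*(-56 - 8) = 18*(-64) = -1152)
O(j, r) = 0 (O(j, r) = (-5 + 5)*r = 0*r = 0)
O(-9, -8)*(J - 135) = 0*(-1152 - 135) = 0*(-1287) = 0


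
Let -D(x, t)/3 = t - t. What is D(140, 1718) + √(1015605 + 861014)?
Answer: √1876619 ≈ 1369.9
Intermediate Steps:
D(x, t) = 0 (D(x, t) = -3*(t - t) = -3*0 = 0)
D(140, 1718) + √(1015605 + 861014) = 0 + √(1015605 + 861014) = 0 + √1876619 = √1876619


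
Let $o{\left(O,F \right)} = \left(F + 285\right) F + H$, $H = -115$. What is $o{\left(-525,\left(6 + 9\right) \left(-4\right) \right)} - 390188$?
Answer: $-403803$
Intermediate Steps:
$o{\left(O,F \right)} = -115 + F \left(285 + F\right)$ ($o{\left(O,F \right)} = \left(F + 285\right) F - 115 = \left(285 + F\right) F - 115 = F \left(285 + F\right) - 115 = -115 + F \left(285 + F\right)$)
$o{\left(-525,\left(6 + 9\right) \left(-4\right) \right)} - 390188 = \left(-115 + \left(\left(6 + 9\right) \left(-4\right)\right)^{2} + 285 \left(6 + 9\right) \left(-4\right)\right) - 390188 = \left(-115 + \left(15 \left(-4\right)\right)^{2} + 285 \cdot 15 \left(-4\right)\right) - 390188 = \left(-115 + \left(-60\right)^{2} + 285 \left(-60\right)\right) - 390188 = \left(-115 + 3600 - 17100\right) - 390188 = -13615 - 390188 = -403803$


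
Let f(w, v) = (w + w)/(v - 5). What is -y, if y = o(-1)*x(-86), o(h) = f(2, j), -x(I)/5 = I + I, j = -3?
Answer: 430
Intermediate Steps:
x(I) = -10*I (x(I) = -5*(I + I) = -10*I)
f(w, v) = 2*w/(-5 + v) (f(w, v) = (2*w)/(-5 + v) = 2*w/(-5 + v))
o(h) = -1/2 (o(h) = 2*2/(-5 - 3) = 2*2/(-8) = 2*2*(-1/8) = -1/2)
y = -430 (y = -(-5)*(-86) = -1/2*860 = -430)
-y = -1*(-430) = 430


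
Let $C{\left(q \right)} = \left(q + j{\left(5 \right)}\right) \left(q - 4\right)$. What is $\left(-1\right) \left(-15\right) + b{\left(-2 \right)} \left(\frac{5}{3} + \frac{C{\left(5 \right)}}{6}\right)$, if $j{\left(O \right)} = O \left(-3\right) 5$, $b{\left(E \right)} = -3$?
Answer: $45$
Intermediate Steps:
$j{\left(O \right)} = - 15 O$ ($j{\left(O \right)} = - 3 O 5 = - 15 O$)
$C{\left(q \right)} = \left(-75 + q\right) \left(-4 + q\right)$ ($C{\left(q \right)} = \left(q - 75\right) \left(q - 4\right) = \left(q - 75\right) \left(-4 + q\right) = \left(-75 + q\right) \left(-4 + q\right)$)
$\left(-1\right) \left(-15\right) + b{\left(-2 \right)} \left(\frac{5}{3} + \frac{C{\left(5 \right)}}{6}\right) = \left(-1\right) \left(-15\right) - 3 \left(\frac{5}{3} + \frac{300 + 5^{2} - 395}{6}\right) = 15 - 3 \left(5 \cdot \frac{1}{3} + \left(300 + 25 - 395\right) \frac{1}{6}\right) = 15 - 3 \left(\frac{5}{3} - \frac{35}{3}\right) = 15 - -30 = 15 + 30 = 45$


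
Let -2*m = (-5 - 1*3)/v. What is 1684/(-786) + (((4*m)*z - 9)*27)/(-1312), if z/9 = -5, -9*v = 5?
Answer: -14761061/515616 ≈ -28.628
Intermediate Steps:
v = -5/9 (v = -1/9*5 = -5/9 ≈ -0.55556)
z = -45 (z = 9*(-5) = -45)
m = -36/5 (m = -(-5 - 1*3)/(2*(-5/9)) = -(-5 - 3)*(-9)/(2*5) = -(-4)*(-9)/5 = -1/2*72/5 = -36/5 ≈ -7.2000)
1684/(-786) + (((4*m)*z - 9)*27)/(-1312) = 1684/(-786) + (((4*(-36/5))*(-45) - 9)*27)/(-1312) = 1684*(-1/786) + ((-144/5*(-45) - 9)*27)*(-1/1312) = -842/393 + ((1296 - 9)*27)*(-1/1312) = -842/393 + (1287*27)*(-1/1312) = -842/393 + 34749*(-1/1312) = -842/393 - 34749/1312 = -14761061/515616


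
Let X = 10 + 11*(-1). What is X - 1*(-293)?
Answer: 292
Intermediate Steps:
X = -1 (X = 10 - 11 = -1)
X - 1*(-293) = -1 - 1*(-293) = -1 + 293 = 292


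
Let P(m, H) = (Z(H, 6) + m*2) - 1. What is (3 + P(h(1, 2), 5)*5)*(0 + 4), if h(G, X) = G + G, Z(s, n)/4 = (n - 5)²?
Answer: 152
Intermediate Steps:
Z(s, n) = 4*(-5 + n)² (Z(s, n) = 4*(n - 5)² = 4*(-5 + n)²)
h(G, X) = 2*G
P(m, H) = 3 + 2*m (P(m, H) = (4*(-5 + 6)² + m*2) - 1 = (4*1² + 2*m) - 1 = (4*1 + 2*m) - 1 = (4 + 2*m) - 1 = 3 + 2*m)
(3 + P(h(1, 2), 5)*5)*(0 + 4) = (3 + (3 + 2*(2*1))*5)*(0 + 4) = (3 + (3 + 2*2)*5)*4 = (3 + (3 + 4)*5)*4 = (3 + 7*5)*4 = (3 + 35)*4 = 38*4 = 152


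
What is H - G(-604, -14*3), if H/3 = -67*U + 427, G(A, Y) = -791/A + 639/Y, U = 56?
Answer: -42115511/4228 ≈ -9961.1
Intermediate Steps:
H = -9975 (H = 3*(-67*56 + 427) = 3*(-3752 + 427) = 3*(-3325) = -9975)
H - G(-604, -14*3) = -9975 - (-791/(-604) + 639/((-14*3))) = -9975 - (-791*(-1/604) + 639/(-42)) = -9975 - (791/604 + 639*(-1/42)) = -9975 - (791/604 - 213/14) = -9975 - 1*(-58789/4228) = -9975 + 58789/4228 = -42115511/4228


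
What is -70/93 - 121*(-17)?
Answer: 191231/93 ≈ 2056.2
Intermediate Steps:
-70/93 - 121*(-17) = -70*1/93 + 2057 = -70/93 + 2057 = 191231/93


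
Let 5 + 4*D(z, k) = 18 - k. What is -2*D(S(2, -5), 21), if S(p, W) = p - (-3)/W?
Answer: 4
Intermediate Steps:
S(p, W) = p + 3/W
D(z, k) = 13/4 - k/4 (D(z, k) = -5/4 + (18 - k)/4 = -5/4 + (9/2 - k/4) = 13/4 - k/4)
-2*D(S(2, -5), 21) = -2*(13/4 - ¼*21) = -2*(13/4 - 21/4) = -2*(-2) = 4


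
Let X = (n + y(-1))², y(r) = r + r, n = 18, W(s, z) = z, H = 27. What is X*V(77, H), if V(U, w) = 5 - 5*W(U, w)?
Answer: -33280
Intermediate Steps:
y(r) = 2*r
V(U, w) = 5 - 5*w
X = 256 (X = (18 + 2*(-1))² = (18 - 2)² = 16² = 256)
X*V(77, H) = 256*(5 - 5*27) = 256*(5 - 135) = 256*(-130) = -33280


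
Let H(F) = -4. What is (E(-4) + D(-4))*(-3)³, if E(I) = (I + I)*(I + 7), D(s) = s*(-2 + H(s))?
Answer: 0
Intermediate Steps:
D(s) = -6*s (D(s) = s*(-2 - 4) = s*(-6) = -6*s)
E(I) = 2*I*(7 + I) (E(I) = (2*I)*(7 + I) = 2*I*(7 + I))
(E(-4) + D(-4))*(-3)³ = (2*(-4)*(7 - 4) - 6*(-4))*(-3)³ = (2*(-4)*3 + 24)*(-27) = (-24 + 24)*(-27) = 0*(-27) = 0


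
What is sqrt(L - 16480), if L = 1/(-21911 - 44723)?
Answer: I*sqrt(73172682541514)/66634 ≈ 128.37*I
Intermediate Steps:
L = -1/66634 (L = 1/(-66634) = -1/66634 ≈ -1.5007e-5)
sqrt(L - 16480) = sqrt(-1/66634 - 16480) = sqrt(-1098128321/66634) = I*sqrt(73172682541514)/66634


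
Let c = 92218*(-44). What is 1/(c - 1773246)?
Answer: -1/5830838 ≈ -1.7150e-7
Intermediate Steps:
c = -4057592
1/(c - 1773246) = 1/(-4057592 - 1773246) = 1/(-5830838) = -1/5830838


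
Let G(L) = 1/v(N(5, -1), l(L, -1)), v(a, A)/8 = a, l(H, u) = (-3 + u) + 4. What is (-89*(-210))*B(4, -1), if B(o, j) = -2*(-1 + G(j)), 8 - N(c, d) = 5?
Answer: 71645/2 ≈ 35823.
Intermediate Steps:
N(c, d) = 3 (N(c, d) = 8 - 1*5 = 8 - 5 = 3)
l(H, u) = 1 + u
v(a, A) = 8*a
G(L) = 1/24 (G(L) = 1/(8*3) = 1/24)
B(o, j) = 23/12 (B(o, j) = -2*(-1 + 1/24) = -2*(-23/24) = 23/12)
(-89*(-210))*B(4, -1) = -89*(-210)*(23/12) = 18690*(23/12) = 71645/2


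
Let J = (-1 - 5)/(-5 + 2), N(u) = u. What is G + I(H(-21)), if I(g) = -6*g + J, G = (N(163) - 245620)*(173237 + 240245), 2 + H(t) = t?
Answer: -101492051134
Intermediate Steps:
H(t) = -2 + t
J = 2 (J = -6/(-3) = -6*(-⅓) = 2)
G = -101492051274 (G = (163 - 245620)*(173237 + 240245) = -245457*413482 = -101492051274)
I(g) = 2 - 6*g (I(g) = -6*g + 2 = 2 - 6*g)
G + I(H(-21)) = -101492051274 + (2 - 6*(-2 - 21)) = -101492051274 + (2 - 6*(-23)) = -101492051274 + (2 + 138) = -101492051274 + 140 = -101492051134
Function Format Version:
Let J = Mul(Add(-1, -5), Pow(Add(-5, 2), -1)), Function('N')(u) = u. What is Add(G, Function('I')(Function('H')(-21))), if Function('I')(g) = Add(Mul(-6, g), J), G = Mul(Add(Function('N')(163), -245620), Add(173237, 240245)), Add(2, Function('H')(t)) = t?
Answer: -101492051134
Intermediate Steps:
Function('H')(t) = Add(-2, t)
J = 2 (J = Mul(-6, Pow(-3, -1)) = Mul(-6, Rational(-1, 3)) = 2)
G = -101492051274 (G = Mul(Add(163, -245620), Add(173237, 240245)) = Mul(-245457, 413482) = -101492051274)
Function('I')(g) = Add(2, Mul(-6, g)) (Function('I')(g) = Add(Mul(-6, g), 2) = Add(2, Mul(-6, g)))
Add(G, Function('I')(Function('H')(-21))) = Add(-101492051274, Add(2, Mul(-6, Add(-2, -21)))) = Add(-101492051274, Add(2, Mul(-6, -23))) = Add(-101492051274, Add(2, 138)) = Add(-101492051274, 140) = -101492051134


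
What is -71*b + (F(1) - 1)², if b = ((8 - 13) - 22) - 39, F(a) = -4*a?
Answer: 4711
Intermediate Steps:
b = -66 (b = (-5 - 22) - 39 = -27 - 39 = -66)
-71*b + (F(1) - 1)² = -71*(-66) + (-4*1 - 1)² = 4686 + (-4 - 1)² = 4686 + (-5)² = 4686 + 25 = 4711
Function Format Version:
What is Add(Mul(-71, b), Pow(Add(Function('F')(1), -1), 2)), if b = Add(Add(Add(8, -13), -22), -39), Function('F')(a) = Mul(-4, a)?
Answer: 4711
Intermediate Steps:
b = -66 (b = Add(Add(-5, -22), -39) = Add(-27, -39) = -66)
Add(Mul(-71, b), Pow(Add(Function('F')(1), -1), 2)) = Add(Mul(-71, -66), Pow(Add(Mul(-4, 1), -1), 2)) = Add(4686, Pow(Add(-4, -1), 2)) = Add(4686, Pow(-5, 2)) = Add(4686, 25) = 4711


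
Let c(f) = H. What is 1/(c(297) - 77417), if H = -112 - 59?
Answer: -1/77588 ≈ -1.2889e-5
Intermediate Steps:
H = -171
c(f) = -171
1/(c(297) - 77417) = 1/(-171 - 77417) = 1/(-77588) = -1/77588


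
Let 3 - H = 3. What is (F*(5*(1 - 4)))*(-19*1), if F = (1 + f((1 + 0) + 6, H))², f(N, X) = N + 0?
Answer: 18240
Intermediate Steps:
H = 0 (H = 3 - 1*3 = 3 - 3 = 0)
f(N, X) = N
F = 64 (F = (1 + ((1 + 0) + 6))² = (1 + (1 + 6))² = (1 + 7)² = 8² = 64)
(F*(5*(1 - 4)))*(-19*1) = (64*(5*(1 - 4)))*(-19*1) = (64*(5*(-3)))*(-19) = (64*(-15))*(-19) = -960*(-19) = 18240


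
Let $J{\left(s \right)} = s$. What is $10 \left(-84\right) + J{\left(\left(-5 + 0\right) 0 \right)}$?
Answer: $-840$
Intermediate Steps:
$10 \left(-84\right) + J{\left(\left(-5 + 0\right) 0 \right)} = 10 \left(-84\right) + \left(-5 + 0\right) 0 = -840 - 0 = -840 + 0 = -840$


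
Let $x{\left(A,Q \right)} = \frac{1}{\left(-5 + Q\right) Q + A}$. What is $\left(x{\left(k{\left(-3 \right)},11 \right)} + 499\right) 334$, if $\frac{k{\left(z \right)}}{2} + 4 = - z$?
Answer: $\frac{5333479}{32} \approx 1.6667 \cdot 10^{5}$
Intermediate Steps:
$k{\left(z \right)} = -8 - 2 z$ ($k{\left(z \right)} = -8 + 2 \left(- z\right) = -8 - 2 z$)
$x{\left(A,Q \right)} = \frac{1}{A + Q \left(-5 + Q\right)}$ ($x{\left(A,Q \right)} = \frac{1}{Q \left(-5 + Q\right) + A} = \frac{1}{A + Q \left(-5 + Q\right)}$)
$\left(x{\left(k{\left(-3 \right)},11 \right)} + 499\right) 334 = \left(\frac{1}{\left(-8 - -6\right) + 11^{2} - 55} + 499\right) 334 = \left(\frac{1}{\left(-8 + 6\right) + 121 - 55} + 499\right) 334 = \left(\frac{1}{-2 + 121 - 55} + 499\right) 334 = \left(\frac{1}{64} + 499\right) 334 = \frac{31937}{64} \cdot 334 = \frac{5333479}{32}$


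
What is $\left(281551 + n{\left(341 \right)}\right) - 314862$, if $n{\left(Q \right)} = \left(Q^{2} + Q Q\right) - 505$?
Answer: $198746$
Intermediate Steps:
$n{\left(Q \right)} = -505 + 2 Q^{2}$ ($n{\left(Q \right)} = \left(Q^{2} + Q^{2}\right) - 505 = 2 Q^{2} - 505 = -505 + 2 Q^{2}$)
$\left(281551 + n{\left(341 \right)}\right) - 314862 = \left(281551 - \left(505 - 2 \cdot 341^{2}\right)\right) - 314862 = \left(281551 + \left(-505 + 2 \cdot 116281\right)\right) - 314862 = \left(281551 + \left(-505 + 232562\right)\right) - 314862 = \left(281551 + 232057\right) - 314862 = 513608 - 314862 = 198746$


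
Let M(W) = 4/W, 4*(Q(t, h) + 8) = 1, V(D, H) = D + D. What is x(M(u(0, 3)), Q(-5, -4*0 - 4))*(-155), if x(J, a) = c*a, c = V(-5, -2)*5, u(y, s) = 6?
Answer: -120125/2 ≈ -60063.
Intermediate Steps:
V(D, H) = 2*D
Q(t, h) = -31/4 (Q(t, h) = -8 + (¼)*1 = -8 + ¼ = -31/4)
c = -50 (c = (2*(-5))*5 = -10*5 = -50)
x(J, a) = -50*a
x(M(u(0, 3)), Q(-5, -4*0 - 4))*(-155) = -50*(-31/4)*(-155) = (775/2)*(-155) = -120125/2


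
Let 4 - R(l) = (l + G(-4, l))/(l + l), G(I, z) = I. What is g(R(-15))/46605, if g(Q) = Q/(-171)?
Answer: -101/239083650 ≈ -4.2245e-7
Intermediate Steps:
R(l) = 4 - (-4 + l)/(2*l) (R(l) = 4 - (l - 4)/(l + l) = 4 - (-4 + l)/(2*l))
g(Q) = -Q/171 (g(Q) = Q*(-1/171) = -Q/171)
g(R(-15))/46605 = -(7/2 + 2/(-15))/171/46605 = -(7/2 + 2*(-1/15))/171*(1/46605) = -(7/2 - 2/15)/171*(1/46605) = -1/171*101/30*(1/46605) = -101/5130*1/46605 = -101/239083650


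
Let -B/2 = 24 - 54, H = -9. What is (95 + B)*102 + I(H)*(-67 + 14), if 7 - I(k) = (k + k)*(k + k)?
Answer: 32611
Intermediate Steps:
B = 60 (B = -2*(24 - 54) = -2*(-30) = 60)
I(k) = 7 - 4*k² (I(k) = 7 - (k + k)*(k + k) = 7 - 2*k*2*k = 7 - 4*k²)
(95 + B)*102 + I(H)*(-67 + 14) = (95 + 60)*102 + (7 - 4*(-9)²)*(-67 + 14) = 155*102 + (7 - 4*81)*(-53) = 15810 + (7 - 324)*(-53) = 15810 - 317*(-53) = 15810 + 16801 = 32611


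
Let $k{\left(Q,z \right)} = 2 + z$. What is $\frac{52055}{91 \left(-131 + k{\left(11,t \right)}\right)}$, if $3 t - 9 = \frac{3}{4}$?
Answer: $- \frac{208220}{45773} \approx -4.549$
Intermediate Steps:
$t = \frac{13}{4}$ ($t = 3 + \frac{3 \cdot \frac{1}{4}}{3} = 3 + \frac{1}{3} \cdot \frac{3}{4} = 3 + \frac{1}{4} = \frac{13}{4} \approx 3.25$)
$\frac{52055}{91 \left(-131 + k{\left(11,t \right)}\right)} = \frac{52055}{91 \left(-131 + \left(2 + \frac{13}{4}\right)\right)} = \frac{52055}{91 \left(-131 + \frac{21}{4}\right)} = \frac{52055}{91 \left(- \frac{503}{4}\right)} = \frac{52055}{- \frac{45773}{4}} = 52055 \left(- \frac{4}{45773}\right) = - \frac{208220}{45773}$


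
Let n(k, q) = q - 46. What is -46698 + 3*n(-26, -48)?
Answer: -46980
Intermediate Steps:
n(k, q) = -46 + q
-46698 + 3*n(-26, -48) = -46698 + 3*(-46 - 48) = -46698 + 3*(-94) = -46698 - 282 = -46980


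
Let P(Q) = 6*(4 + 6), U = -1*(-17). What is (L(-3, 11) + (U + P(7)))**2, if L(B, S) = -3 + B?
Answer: 5041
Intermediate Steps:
U = 17
P(Q) = 60 (P(Q) = 6*10 = 60)
(L(-3, 11) + (U + P(7)))**2 = ((-3 - 3) + (17 + 60))**2 = (-6 + 77)**2 = 71**2 = 5041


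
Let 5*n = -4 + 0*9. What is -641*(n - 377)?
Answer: 1210849/5 ≈ 2.4217e+5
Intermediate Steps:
n = -⅘ (n = (-4 + 0*9)/5 = (-4 + 0)/5 = (⅕)*(-4) = -⅘ ≈ -0.80000)
-641*(n - 377) = -641*(-⅘ - 377) = -641*(-1889/5) = 1210849/5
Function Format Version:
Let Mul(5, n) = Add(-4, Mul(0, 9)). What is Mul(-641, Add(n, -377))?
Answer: Rational(1210849, 5) ≈ 2.4217e+5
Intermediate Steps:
n = Rational(-4, 5) (n = Mul(Rational(1, 5), Add(-4, Mul(0, 9))) = Mul(Rational(1, 5), Add(-4, 0)) = Mul(Rational(1, 5), -4) = Rational(-4, 5) ≈ -0.80000)
Mul(-641, Add(n, -377)) = Mul(-641, Add(Rational(-4, 5), -377)) = Mul(-641, Rational(-1889, 5)) = Rational(1210849, 5)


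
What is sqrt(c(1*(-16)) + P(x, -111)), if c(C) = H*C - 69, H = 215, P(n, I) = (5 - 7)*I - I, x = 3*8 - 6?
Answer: 2*I*sqrt(794) ≈ 56.356*I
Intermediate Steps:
x = 18 (x = 24 - 6 = 18)
P(n, I) = -3*I (P(n, I) = -2*I - I = -3*I)
c(C) = -69 + 215*C (c(C) = 215*C - 69 = -69 + 215*C)
sqrt(c(1*(-16)) + P(x, -111)) = sqrt((-69 + 215*(1*(-16))) - 3*(-111)) = sqrt((-69 + 215*(-16)) + 333) = sqrt((-69 - 3440) + 333) = sqrt(-3509 + 333) = sqrt(-3176) = 2*I*sqrt(794)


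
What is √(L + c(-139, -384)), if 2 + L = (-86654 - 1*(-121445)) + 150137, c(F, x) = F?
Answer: √184787 ≈ 429.87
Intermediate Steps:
L = 184926 (L = -2 + ((-86654 - 1*(-121445)) + 150137) = -2 + ((-86654 + 121445) + 150137) = -2 + (34791 + 150137) = -2 + 184928 = 184926)
√(L + c(-139, -384)) = √(184926 - 139) = √184787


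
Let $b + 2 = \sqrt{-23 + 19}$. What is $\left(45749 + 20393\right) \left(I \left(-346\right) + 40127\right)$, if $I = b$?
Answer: $2699850298 - 45770264 i \approx 2.6998 \cdot 10^{9} - 4.577 \cdot 10^{7} i$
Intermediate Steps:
$b = -2 + 2 i$ ($b = -2 + \sqrt{-23 + 19} = -2 + \sqrt{-4} = -2 + 2 i \approx -2.0 + 2.0 i$)
$I = -2 + 2 i \approx -2.0 + 2.0 i$
$\left(45749 + 20393\right) \left(I \left(-346\right) + 40127\right) = \left(45749 + 20393\right) \left(\left(-2 + 2 i\right) \left(-346\right) + 40127\right) = 66142 \left(\left(692 - 692 i\right) + 40127\right) = 66142 \left(40819 - 692 i\right) = 2699850298 - 45770264 i$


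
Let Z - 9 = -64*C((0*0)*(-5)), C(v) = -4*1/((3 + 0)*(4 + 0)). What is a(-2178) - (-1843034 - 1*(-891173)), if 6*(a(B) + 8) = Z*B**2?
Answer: 24933811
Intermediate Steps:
C(v) = -1/3 (C(v) = -4/(3*4) = -4/12 = -4*1/12 = -1/3)
Z = 91/3 (Z = 9 - 64*(-1/3) = 9 + 64/3 = 91/3 ≈ 30.333)
a(B) = -8 + 91*B**2/18 (a(B) = -8 + (91*B**2/3)/6 = -8 + 91*B**2/18)
a(-2178) - (-1843034 - 1*(-891173)) = (-8 + (91/18)*(-2178)**2) - (-1843034 - 1*(-891173)) = (-8 + (91/18)*4743684) - (-1843034 + 891173) = (-8 + 23981958) - 1*(-951861) = 23981950 + 951861 = 24933811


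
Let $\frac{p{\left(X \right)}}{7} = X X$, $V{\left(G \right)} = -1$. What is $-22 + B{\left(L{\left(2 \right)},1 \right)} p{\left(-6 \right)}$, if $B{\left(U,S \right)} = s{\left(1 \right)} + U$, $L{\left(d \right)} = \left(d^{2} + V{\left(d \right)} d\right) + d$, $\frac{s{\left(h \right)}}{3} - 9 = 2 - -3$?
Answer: $11570$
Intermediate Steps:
$s{\left(h \right)} = 42$ ($s{\left(h \right)} = 27 + 3 \left(2 - -3\right) = 27 + 3 \left(2 + 3\right) = 27 + 3 \cdot 5 = 27 + 15 = 42$)
$L{\left(d \right)} = d^{2}$ ($L{\left(d \right)} = \left(d^{2} - d\right) + d = d^{2}$)
$p{\left(X \right)} = 7 X^{2}$ ($p{\left(X \right)} = 7 X X = 7 X^{2}$)
$B{\left(U,S \right)} = 42 + U$
$-22 + B{\left(L{\left(2 \right)},1 \right)} p{\left(-6 \right)} = -22 + \left(42 + 2^{2}\right) 7 \left(-6\right)^{2} = -22 + \left(42 + 4\right) 7 \cdot 36 = -22 + 46 \cdot 252 = -22 + 11592 = 11570$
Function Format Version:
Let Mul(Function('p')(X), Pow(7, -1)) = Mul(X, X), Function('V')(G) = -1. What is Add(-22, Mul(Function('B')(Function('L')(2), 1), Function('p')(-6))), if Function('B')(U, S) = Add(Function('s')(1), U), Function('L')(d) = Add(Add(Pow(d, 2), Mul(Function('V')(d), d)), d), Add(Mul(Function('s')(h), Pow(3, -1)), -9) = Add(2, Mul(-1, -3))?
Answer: 11570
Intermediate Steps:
Function('s')(h) = 42 (Function('s')(h) = Add(27, Mul(3, Add(2, Mul(-1, -3)))) = Add(27, Mul(3, Add(2, 3))) = Add(27, Mul(3, 5)) = Add(27, 15) = 42)
Function('L')(d) = Pow(d, 2) (Function('L')(d) = Add(Add(Pow(d, 2), Mul(-1, d)), d) = Pow(d, 2))
Function('p')(X) = Mul(7, Pow(X, 2)) (Function('p')(X) = Mul(7, Mul(X, X)) = Mul(7, Pow(X, 2)))
Function('B')(U, S) = Add(42, U)
Add(-22, Mul(Function('B')(Function('L')(2), 1), Function('p')(-6))) = Add(-22, Mul(Add(42, Pow(2, 2)), Mul(7, Pow(-6, 2)))) = Add(-22, Mul(Add(42, 4), Mul(7, 36))) = Add(-22, Mul(46, 252)) = Add(-22, 11592) = 11570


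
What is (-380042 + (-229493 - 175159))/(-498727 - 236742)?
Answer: 784694/735469 ≈ 1.0669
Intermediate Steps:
(-380042 + (-229493 - 175159))/(-498727 - 236742) = (-380042 - 404652)/(-735469) = -784694*(-1/735469) = 784694/735469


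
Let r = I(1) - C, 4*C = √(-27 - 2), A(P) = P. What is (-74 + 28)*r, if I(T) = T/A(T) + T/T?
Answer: -92 + 23*I*√29/2 ≈ -92.0 + 61.929*I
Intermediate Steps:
I(T) = 2 (I(T) = T/T + T/T = 1 + 1 = 2)
C = I*√29/4 (C = √(-27 - 2)/4 = √(-29)/4 = (I*√29)/4 = I*√29/4 ≈ 1.3463*I)
r = 2 - I*√29/4 ≈ 2.0 - 1.3463*I
(-74 + 28)*r = (-74 + 28)*(2 - I*√29/4) = -46*(2 - I*√29/4) = -92 + 23*I*√29/2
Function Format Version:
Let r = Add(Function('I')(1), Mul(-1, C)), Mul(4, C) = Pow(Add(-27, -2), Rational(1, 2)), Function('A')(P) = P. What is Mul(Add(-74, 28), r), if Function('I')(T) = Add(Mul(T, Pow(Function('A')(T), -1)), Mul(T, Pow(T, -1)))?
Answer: Add(-92, Mul(Rational(23, 2), I, Pow(29, Rational(1, 2)))) ≈ Add(-92.000, Mul(61.929, I))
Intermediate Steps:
Function('I')(T) = 2 (Function('I')(T) = Add(Mul(T, Pow(T, -1)), Mul(T, Pow(T, -1))) = Add(1, 1) = 2)
C = Mul(Rational(1, 4), I, Pow(29, Rational(1, 2))) (C = Mul(Rational(1, 4), Pow(Add(-27, -2), Rational(1, 2))) = Mul(Rational(1, 4), Pow(-29, Rational(1, 2))) = Mul(Rational(1, 4), Mul(I, Pow(29, Rational(1, 2)))) = Mul(Rational(1, 4), I, Pow(29, Rational(1, 2))) ≈ Mul(1.3463, I))
r = Add(2, Mul(Rational(-1, 4), I, Pow(29, Rational(1, 2)))) (r = Add(2, Mul(-1, Mul(Rational(1, 4), I, Pow(29, Rational(1, 2))))) = Add(2, Mul(Rational(-1, 4), I, Pow(29, Rational(1, 2)))) ≈ Add(2.0000, Mul(-1.3463, I)))
Mul(Add(-74, 28), r) = Mul(Add(-74, 28), Add(2, Mul(Rational(-1, 4), I, Pow(29, Rational(1, 2))))) = Mul(-46, Add(2, Mul(Rational(-1, 4), I, Pow(29, Rational(1, 2))))) = Add(-92, Mul(Rational(23, 2), I, Pow(29, Rational(1, 2))))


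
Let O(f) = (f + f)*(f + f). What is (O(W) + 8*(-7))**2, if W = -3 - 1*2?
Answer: 1936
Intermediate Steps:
W = -5 (W = -3 - 2 = -5)
O(f) = 4*f**2 (O(f) = (2*f)*(2*f) = 4*f**2)
(O(W) + 8*(-7))**2 = (4*(-5)**2 + 8*(-7))**2 = (4*25 - 56)**2 = (100 - 56)**2 = 44**2 = 1936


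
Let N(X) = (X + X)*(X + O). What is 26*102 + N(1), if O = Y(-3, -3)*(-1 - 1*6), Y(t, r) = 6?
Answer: 2570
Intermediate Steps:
O = -42 (O = 6*(-1 - 1*6) = 6*(-1 - 6) = 6*(-7) = -42)
N(X) = 2*X*(-42 + X) (N(X) = (X + X)*(X - 42) = (2*X)*(-42 + X) = 2*X*(-42 + X))
26*102 + N(1) = 26*102 + 2*1*(-42 + 1) = 2652 + 2*1*(-41) = 2652 - 82 = 2570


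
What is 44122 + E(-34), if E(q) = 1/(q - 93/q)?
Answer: 46901652/1063 ≈ 44122.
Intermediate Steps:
44122 + E(-34) = 44122 - 34/(-93 + (-34)**2) = 44122 - 34/(-93 + 1156) = 44122 - 34/1063 = 46901652/1063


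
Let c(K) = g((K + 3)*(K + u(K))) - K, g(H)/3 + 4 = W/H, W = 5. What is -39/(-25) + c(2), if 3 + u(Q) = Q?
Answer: -236/25 ≈ -9.4400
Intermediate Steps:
u(Q) = -3 + Q
g(H) = -12 + 15/H (g(H) = -12 + 3*(5/H) = -12 + 15/H)
c(K) = -12 - K + 15/((-3 + 2*K)*(3 + K)) (c(K) = (-12 + 15/(((K + 3)*(K + (-3 + K))))) - K = (-12 + 15/(((3 + K)*(-3 + 2*K)))) - K = (-12 + 15/(((-3 + 2*K)*(3 + K)))) - K = (-12 + 15*(1/((-3 + 2*K)*(3 + K)))) - K = (-12 + 15/((-3 + 2*K)*(3 + K))) - K = -12 - K + 15/((-3 + 2*K)*(3 + K)))
-39/(-25) + c(2) = -39/(-25) + (123 - 27*2 - 27*2² - 2*2³)/(-9 + 2*2² + 3*2) = -39*(-1)/25 + (123 - 54 - 27*4 - 2*8)/(-9 + 2*4 + 6) = -39*(-1/25) + (123 - 54 - 108 - 16)/(-9 + 8 + 6) = 39/25 - 55/5 = 39/25 + (⅕)*(-55) = 39/25 - 11 = -236/25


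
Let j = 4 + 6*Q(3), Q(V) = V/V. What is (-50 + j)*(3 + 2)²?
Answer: -1000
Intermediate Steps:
Q(V) = 1
j = 10 (j = 4 + 6*1 = 4 + 6 = 10)
(-50 + j)*(3 + 2)² = (-50 + 10)*(3 + 2)² = -40*5² = -40*25 = -1000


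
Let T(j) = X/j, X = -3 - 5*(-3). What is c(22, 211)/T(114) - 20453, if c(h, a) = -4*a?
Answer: -28471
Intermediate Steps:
X = 12 (X = -3 + 15 = 12)
T(j) = 12/j
c(22, 211)/T(114) - 20453 = (-4*211)/((12/114)) - 20453 = -844/(12*(1/114)) - 20453 = -844/2/19 - 20453 = -844*19/2 - 20453 = -8018 - 20453 = -28471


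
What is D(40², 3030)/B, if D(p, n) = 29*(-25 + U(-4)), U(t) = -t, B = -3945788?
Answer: 87/563684 ≈ 0.00015434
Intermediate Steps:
D(p, n) = -609 (D(p, n) = 29*(-25 - 1*(-4)) = 29*(-25 + 4) = 29*(-21) = -609)
D(40², 3030)/B = -609/(-3945788) = -609*(-1/3945788) = 87/563684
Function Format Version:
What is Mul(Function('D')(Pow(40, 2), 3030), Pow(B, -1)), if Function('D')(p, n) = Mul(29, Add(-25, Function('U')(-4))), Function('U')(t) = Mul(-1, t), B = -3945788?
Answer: Rational(87, 563684) ≈ 0.00015434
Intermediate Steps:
Function('D')(p, n) = -609 (Function('D')(p, n) = Mul(29, Add(-25, Mul(-1, -4))) = Mul(29, Add(-25, 4)) = Mul(29, -21) = -609)
Mul(Function('D')(Pow(40, 2), 3030), Pow(B, -1)) = Mul(-609, Pow(-3945788, -1)) = Mul(-609, Rational(-1, 3945788)) = Rational(87, 563684)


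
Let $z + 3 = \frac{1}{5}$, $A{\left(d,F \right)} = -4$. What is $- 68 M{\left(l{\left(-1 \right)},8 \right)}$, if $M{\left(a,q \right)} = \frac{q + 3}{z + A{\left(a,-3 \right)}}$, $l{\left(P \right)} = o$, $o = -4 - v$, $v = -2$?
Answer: $110$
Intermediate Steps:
$z = - \frac{14}{5}$ ($z = -3 + \frac{1}{5} = - \frac{14}{5} \approx -2.8$)
$o = -2$ ($o = -4 - -2 = -4 + 2 = -2$)
$l{\left(P \right)} = -2$
$M{\left(a,q \right)} = - \frac{15}{34} - \frac{5 q}{34}$ ($M{\left(a,q \right)} = \frac{q + 3}{- \frac{14}{5} - 4} = \frac{3 + q}{- \frac{34}{5}} = \left(3 + q\right) \left(- \frac{5}{34}\right) = - \frac{15}{34} - \frac{5 q}{34}$)
$- 68 M{\left(l{\left(-1 \right)},8 \right)} = - 68 \left(- \frac{15}{34} - \frac{20}{17}\right) = \left(-68\right) \left(- \frac{55}{34}\right) = 110$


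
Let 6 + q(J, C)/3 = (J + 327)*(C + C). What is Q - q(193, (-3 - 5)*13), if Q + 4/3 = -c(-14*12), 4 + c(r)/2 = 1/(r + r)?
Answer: 54516785/168 ≈ 3.2450e+5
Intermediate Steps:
q(J, C) = -18 + 6*C*(327 + J) (q(J, C) = -18 + 3*((J + 327)*(C + C)) = -18 + 3*((327 + J)*(2*C)) = -18 + 3*(2*C*(327 + J)) = -18 + 6*C*(327 + J))
c(r) = -8 + 1/r (c(r) = -8 + 2/(r + r) = -8 + 2/((2*r)) = -8 + 2*(1/(2*r)) = -8 + 1/r)
Q = 1121/168 (Q = -4/3 - (-8 + 1/(-14*12)) = -4/3 - (-8 + 1/(-168)) = -4/3 - (-8 - 1/168) = -4/3 - 1*(-1345/168) = -4/3 + 1345/168 = 1121/168 ≈ 6.6726)
Q - q(193, (-3 - 5)*13) = 1121/168 - (-18 + 1962*((-3 - 5)*13) + 6*((-3 - 5)*13)*193) = 1121/168 - (-18 + 1962*(-8*13) + 6*(-8*13)*193) = 1121/168 - (-18 + 1962*(-104) + 6*(-104)*193) = 1121/168 - (-18 - 204048 - 120432) = 1121/168 - 1*(-324498) = 1121/168 + 324498 = 54516785/168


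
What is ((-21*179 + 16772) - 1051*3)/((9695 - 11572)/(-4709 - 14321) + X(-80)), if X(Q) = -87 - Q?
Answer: -187635800/131333 ≈ -1428.7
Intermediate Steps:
((-21*179 + 16772) - 1051*3)/((9695 - 11572)/(-4709 - 14321) + X(-80)) = ((-21*179 + 16772) - 1051*3)/((9695 - 11572)/(-4709 - 14321) + (-87 - 1*(-80))) = ((-3759 + 16772) - 3153)/(-1877/(-19030) + (-87 + 80)) = (13013 - 3153)/(-1877*(-1/19030) - 7) = 9860/(1877/19030 - 7) = 9860/(-131333/19030) = 9860*(-19030/131333) = -187635800/131333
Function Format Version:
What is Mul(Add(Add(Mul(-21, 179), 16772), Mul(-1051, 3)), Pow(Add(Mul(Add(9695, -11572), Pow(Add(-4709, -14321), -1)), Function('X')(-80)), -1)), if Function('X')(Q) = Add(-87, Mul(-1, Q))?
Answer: Rational(-187635800, 131333) ≈ -1428.7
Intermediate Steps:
Mul(Add(Add(Mul(-21, 179), 16772), Mul(-1051, 3)), Pow(Add(Mul(Add(9695, -11572), Pow(Add(-4709, -14321), -1)), Function('X')(-80)), -1)) = Mul(Add(Add(Mul(-21, 179), 16772), Mul(-1051, 3)), Pow(Add(Mul(Add(9695, -11572), Pow(Add(-4709, -14321), -1)), Add(-87, Mul(-1, -80))), -1)) = Mul(Add(Add(-3759, 16772), -3153), Pow(Add(Mul(-1877, Pow(-19030, -1)), Add(-87, 80)), -1)) = Mul(Add(13013, -3153), Pow(Add(Mul(-1877, Rational(-1, 19030)), -7), -1)) = Mul(9860, Pow(Add(Rational(1877, 19030), -7), -1)) = Mul(9860, Pow(Rational(-131333, 19030), -1)) = Mul(9860, Rational(-19030, 131333)) = Rational(-187635800, 131333)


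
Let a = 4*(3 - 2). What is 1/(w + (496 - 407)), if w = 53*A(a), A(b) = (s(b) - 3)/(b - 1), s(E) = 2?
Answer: 3/214 ≈ 0.014019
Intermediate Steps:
a = 4 (a = 4*1 = 4)
A(b) = -1/(-1 + b) (A(b) = (2 - 3)/(b - 1) = -1/(-1 + b))
w = -53/3 (w = 53*(-1/(-1 + 4)) = 53*(-1/3) = -53/3 ≈ -17.667)
1/(w + (496 - 407)) = 1/(-53/3 + (496 - 407)) = 1/(-53/3 + 89) = 1/(214/3) = 3/214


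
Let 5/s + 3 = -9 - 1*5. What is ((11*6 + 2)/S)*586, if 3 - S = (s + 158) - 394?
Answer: 169354/1017 ≈ 166.52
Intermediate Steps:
s = -5/17 (s = 5/(-3 + (-9 - 1*5)) = 5/(-3 + (-9 - 5)) = 5/(-3 - 14) = 5/(-17) = 5*(-1/17) = -5/17 ≈ -0.29412)
S = 4068/17 (S = 3 - ((-5/17 + 158) - 394) = 3 - (2681/17 - 394) = 3 - 1*(-4017/17) = 3 + 4017/17 = 4068/17 ≈ 239.29)
((11*6 + 2)/S)*586 = ((11*6 + 2)/(4068/17))*586 = ((66 + 2)*(17/4068))*586 = (68*(17/4068))*586 = (289/1017)*586 = 169354/1017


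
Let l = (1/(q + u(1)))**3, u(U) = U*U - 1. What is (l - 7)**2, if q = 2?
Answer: 3025/64 ≈ 47.266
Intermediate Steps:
u(U) = -1 + U**2 (u(U) = U**2 - 1 = -1 + U**2)
l = 1/8 (l = (1/(2 + (-1 + 1**2)))**3 = (1/(2 + (-1 + 1)))**3 = (1/(2 + 0))**3 = (1/2)**3 = 1/8 ≈ 0.12500)
(l - 7)**2 = (1/8 - 7)**2 = (-55/8)**2 = 3025/64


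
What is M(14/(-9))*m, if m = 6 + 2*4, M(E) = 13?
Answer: 182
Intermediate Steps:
m = 14 (m = 6 + 8 = 14)
M(14/(-9))*m = 13*14 = 182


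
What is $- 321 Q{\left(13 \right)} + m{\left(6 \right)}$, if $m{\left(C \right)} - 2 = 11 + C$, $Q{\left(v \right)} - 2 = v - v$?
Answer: $-623$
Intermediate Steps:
$Q{\left(v \right)} = 2$ ($Q{\left(v \right)} = 2 + \left(v - v\right) = 2 + 0 = 2$)
$m{\left(C \right)} = 13 + C$ ($m{\left(C \right)} = 2 + \left(11 + C\right) = 13 + C$)
$- 321 Q{\left(13 \right)} + m{\left(6 \right)} = \left(-321\right) 2 + \left(13 + 6\right) = -642 + 19 = -623$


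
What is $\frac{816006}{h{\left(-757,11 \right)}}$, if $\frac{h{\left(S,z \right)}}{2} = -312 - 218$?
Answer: $- \frac{408003}{530} \approx -769.82$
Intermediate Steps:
$h{\left(S,z \right)} = -1060$ ($h{\left(S,z \right)} = 2 \left(-312 - 218\right) = 2 \left(-530\right) = -1060$)
$\frac{816006}{h{\left(-757,11 \right)}} = \frac{816006}{-1060} = 816006 \left(- \frac{1}{1060}\right) = - \frac{408003}{530}$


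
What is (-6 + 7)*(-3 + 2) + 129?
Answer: 128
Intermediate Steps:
(-6 + 7)*(-3 + 2) + 129 = 1*(-1) + 129 = -1 + 129 = 128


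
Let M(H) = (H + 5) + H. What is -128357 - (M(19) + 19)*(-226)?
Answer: -114345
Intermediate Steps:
M(H) = 5 + 2*H (M(H) = (5 + H) + H = 5 + 2*H)
-128357 - (M(19) + 19)*(-226) = -128357 - ((5 + 2*19) + 19)*(-226) = -128357 - ((5 + 38) + 19)*(-226) = -128357 - (43 + 19)*(-226) = -128357 - 62*(-226) = -128357 - 1*(-14012) = -128357 + 14012 = -114345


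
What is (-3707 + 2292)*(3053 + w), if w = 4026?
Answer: -10016785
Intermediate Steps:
(-3707 + 2292)*(3053 + w) = (-3707 + 2292)*(3053 + 4026) = -1415*7079 = -10016785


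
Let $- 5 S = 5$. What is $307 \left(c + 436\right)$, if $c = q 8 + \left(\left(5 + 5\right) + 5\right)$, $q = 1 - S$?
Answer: $143369$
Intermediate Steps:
$S = -1$ ($S = \left(- \frac{1}{5}\right) 5 = -1$)
$q = 2$ ($q = 1 - -1 = 1 + 1 = 2$)
$c = 31$ ($c = 2 \cdot 8 + \left(\left(5 + 5\right) + 5\right) = 16 + \left(10 + 5\right) = 16 + 15 = 31$)
$307 \left(c + 436\right) = 307 \left(31 + 436\right) = 307 \cdot 467 = 143369$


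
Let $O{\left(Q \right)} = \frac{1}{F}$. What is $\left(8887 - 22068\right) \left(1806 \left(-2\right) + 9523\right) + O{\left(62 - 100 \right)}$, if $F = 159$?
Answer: $- \frac{12388149668}{159} \approx -7.7913 \cdot 10^{7}$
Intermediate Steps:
$O{\left(Q \right)} = \frac{1}{159}$
$\left(8887 - 22068\right) \left(1806 \left(-2\right) + 9523\right) + O{\left(62 - 100 \right)} = \left(8887 - 22068\right) \left(1806 \left(-2\right) + 9523\right) + \frac{1}{159} = - 13181 \left(-3612 + 9523\right) + \frac{1}{159} = \left(-13181\right) 5911 + \frac{1}{159} = -77912891 + \frac{1}{159} = - \frac{12388149668}{159}$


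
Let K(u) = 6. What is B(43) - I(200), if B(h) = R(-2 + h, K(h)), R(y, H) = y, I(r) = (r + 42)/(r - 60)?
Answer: 2749/70 ≈ 39.271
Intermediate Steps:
I(r) = (42 + r)/(-60 + r)
B(h) = -2 + h
B(43) - I(200) = (-2 + 43) - (42 + 200)/(-60 + 200) = 41 - 242/140 = 41 - 1*121/70 = 41 - 121/70 = 2749/70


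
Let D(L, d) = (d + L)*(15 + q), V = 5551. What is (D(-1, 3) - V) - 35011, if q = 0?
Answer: -40532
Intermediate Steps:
D(L, d) = 15*L + 15*d (D(L, d) = (d + L)*(15 + 0) = (L + d)*15 = 15*L + 15*d)
(D(-1, 3) - V) - 35011 = ((15*(-1) + 15*3) - 1*5551) - 35011 = ((-15 + 45) - 5551) - 35011 = (30 - 5551) - 35011 = -5521 - 35011 = -40532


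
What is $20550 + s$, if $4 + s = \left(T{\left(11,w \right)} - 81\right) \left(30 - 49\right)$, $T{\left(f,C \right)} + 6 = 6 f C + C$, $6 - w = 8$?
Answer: $24745$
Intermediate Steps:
$w = -2$ ($w = 6 - 8 = -2$)
$T{\left(f,C \right)} = -6 + C + 6 C f$ ($T{\left(f,C \right)} = -6 + \left(6 f C + C\right) = -6 + \left(6 C f + C\right) = -6 + \left(C + 6 C f\right) = -6 + C + 6 C f$)
$s = 4195$ ($s = -4 + \left(\left(-6 - 2 + 6 \left(-2\right) 11\right) - 81\right) \left(30 - 49\right) = -4 + \left(\left(-6 - 2 - 132\right) - 81\right) \left(30 - 49\right) = -4 + \left(-140 - 81\right) \left(-19\right) = -4 - -4199 = -4 + 4199 = 4195$)
$20550 + s = 20550 + 4195 = 24745$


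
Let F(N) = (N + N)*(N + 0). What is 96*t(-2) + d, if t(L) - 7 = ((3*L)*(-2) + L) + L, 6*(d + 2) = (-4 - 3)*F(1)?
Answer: 4307/3 ≈ 1435.7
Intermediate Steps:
F(N) = 2*N² (F(N) = (2*N)*N = 2*N²)
d = -13/3 (d = -2 + ((-4 - 3)*(2*1²))/6 = -2 + (-14)/6 = -2 + (-7*2)/6 = -2 + (⅙)*(-14) = -2 - 7/3 = -13/3 ≈ -4.3333)
t(L) = 7 - 4*L (t(L) = 7 + (((3*L)*(-2) + L) + L) = 7 + ((-6*L + L) + L) = 7 + (-5*L + L) = 7 - 4*L)
96*t(-2) + d = 96*(7 - 4*(-2)) - 13/3 = 96*(7 + 8) - 13/3 = 96*15 - 13/3 = 1440 - 13/3 = 4307/3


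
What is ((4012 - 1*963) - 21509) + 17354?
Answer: -1106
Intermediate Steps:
((4012 - 1*963) - 21509) + 17354 = ((4012 - 963) - 21509) + 17354 = (3049 - 21509) + 17354 = -18460 + 17354 = -1106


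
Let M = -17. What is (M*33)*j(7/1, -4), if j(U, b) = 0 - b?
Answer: -2244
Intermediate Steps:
j(U, b) = -b
(M*33)*j(7/1, -4) = (-17*33)*(-1*(-4)) = -561*4 = -2244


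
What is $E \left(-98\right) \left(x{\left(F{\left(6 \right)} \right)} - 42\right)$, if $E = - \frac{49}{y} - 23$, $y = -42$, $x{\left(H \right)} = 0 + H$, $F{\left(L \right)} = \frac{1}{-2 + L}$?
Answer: $- \frac{1071973}{12} \approx -89331.0$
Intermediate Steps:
$x{\left(H \right)} = H$
$E = - \frac{131}{6}$ ($E = - \frac{49}{-42} - 23 = \left(-49\right) \left(- \frac{1}{42}\right) - 23 = \frac{7}{6} - 23 = - \frac{131}{6} \approx -21.833$)
$E \left(-98\right) \left(x{\left(F{\left(6 \right)} \right)} - 42\right) = \left(- \frac{131}{6}\right) \left(-98\right) \left(\frac{1}{-2 + 6} - 42\right) = \frac{6419 \left(\frac{1}{4} - 42\right)}{3} = \frac{6419}{3} \left(- \frac{167}{4}\right) = - \frac{1071973}{12}$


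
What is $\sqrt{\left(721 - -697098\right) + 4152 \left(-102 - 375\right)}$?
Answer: $i \sqrt{1282685} \approx 1132.6 i$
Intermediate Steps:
$\sqrt{\left(721 - -697098\right) + 4152 \left(-102 - 375\right)} = \sqrt{\left(721 + 697098\right) + 4152 \left(-477\right)} = \sqrt{697819 - 1980504} = \sqrt{-1282685} = i \sqrt{1282685}$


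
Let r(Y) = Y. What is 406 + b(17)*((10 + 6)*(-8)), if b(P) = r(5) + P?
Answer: -2410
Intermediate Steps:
b(P) = 5 + P
406 + b(17)*((10 + 6)*(-8)) = 406 + (5 + 17)*((10 + 6)*(-8)) = 406 + 22*(16*(-8)) = 406 + 22*(-128) = 406 - 2816 = -2410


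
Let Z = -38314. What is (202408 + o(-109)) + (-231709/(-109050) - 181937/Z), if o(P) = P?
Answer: 211315651424194/1044535425 ≈ 2.0231e+5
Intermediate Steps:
(202408 + o(-109)) + (-231709/(-109050) - 181937/Z) = (202408 - 109) + (-231709/(-109050) - 181937/(-38314)) = 202299 + (-231709*(-1/109050) - 181937*(-1/38314)) = 202299 + (231709/109050 + 181937/38314) = 202299 + 7179482119/1044535425 = 211315651424194/1044535425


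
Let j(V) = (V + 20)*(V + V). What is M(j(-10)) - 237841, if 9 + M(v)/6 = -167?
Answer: -238897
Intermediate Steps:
j(V) = 2*V*(20 + V) (j(V) = (20 + V)*(2*V) = 2*V*(20 + V))
M(v) = -1056 (M(v) = -54 + 6*(-167) = -54 - 1002 = -1056)
M(j(-10)) - 237841 = -1056 - 237841 = -238897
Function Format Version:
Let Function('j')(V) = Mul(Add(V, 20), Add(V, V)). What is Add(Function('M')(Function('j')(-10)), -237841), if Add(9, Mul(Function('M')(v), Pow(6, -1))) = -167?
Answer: -238897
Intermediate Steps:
Function('j')(V) = Mul(2, V, Add(20, V)) (Function('j')(V) = Mul(Add(20, V), Mul(2, V)) = Mul(2, V, Add(20, V)))
Function('M')(v) = -1056 (Function('M')(v) = Add(-54, Mul(6, -167)) = Add(-54, -1002) = -1056)
Add(Function('M')(Function('j')(-10)), -237841) = Add(-1056, -237841) = -238897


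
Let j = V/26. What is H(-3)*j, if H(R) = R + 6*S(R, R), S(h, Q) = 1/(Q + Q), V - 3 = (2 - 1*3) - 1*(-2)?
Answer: -8/13 ≈ -0.61539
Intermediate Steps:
V = 4 (V = 3 + ((2 - 1*3) - 1*(-2)) = 3 + ((2 - 3) + 2) = 3 + (-1 + 2) = 3 + 1 = 4)
j = 2/13 (j = 4/26 = 4*(1/26) = 2/13 ≈ 0.15385)
S(h, Q) = 1/(2*Q)
H(R) = R + 3/R (H(R) = R + 6*(1/(2*R)) = R + 3/R)
H(-3)*j = (-3 + 3/(-3))*(2/13) = (-3 + 3*(-⅓))*(2/13) = (-3 - 1)*(2/13) = -4*2/13 = -8/13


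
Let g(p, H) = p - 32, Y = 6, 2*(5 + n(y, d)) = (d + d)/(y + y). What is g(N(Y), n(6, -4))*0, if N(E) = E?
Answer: 0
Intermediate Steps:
n(y, d) = -5 + d/(2*y) (n(y, d) = -5 + ((d + d)/(y + y))/2 = -5 + ((2*d)/((2*y)))/2 = -5 + ((2*d)*(1/(2*y)))/2 = -5 + (d/y)/2 = -5 + d/(2*y))
g(p, H) = -32 + p
g(N(Y), n(6, -4))*0 = (-32 + 6)*0 = -26*0 = 0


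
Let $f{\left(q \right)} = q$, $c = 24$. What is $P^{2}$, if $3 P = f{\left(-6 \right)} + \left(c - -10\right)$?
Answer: $\frac{784}{9} \approx 87.111$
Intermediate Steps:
$P = \frac{28}{3}$ ($P = \frac{-6 + \left(24 - -10\right)}{3} = \frac{-6 + \left(24 + 10\right)}{3} = \frac{-6 + 34}{3} = \frac{1}{3} \cdot 28 = \frac{28}{3} \approx 9.3333$)
$P^{2} = \left(\frac{28}{3}\right)^{2} = \frac{784}{9}$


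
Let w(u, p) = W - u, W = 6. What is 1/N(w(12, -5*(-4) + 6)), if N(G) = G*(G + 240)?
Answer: -1/1404 ≈ -0.00071225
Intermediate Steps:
w(u, p) = 6 - u
N(G) = G*(240 + G)
1/N(w(12, -5*(-4) + 6)) = 1/((6 - 1*12)*(240 + (6 - 1*12))) = 1/((6 - 12)*(240 + (6 - 12))) = 1/(-6*(240 - 6)) = 1/(-6*234) = 1/(-1404) = -1/1404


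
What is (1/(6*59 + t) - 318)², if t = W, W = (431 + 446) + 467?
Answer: 291560041369/2883204 ≈ 1.0112e+5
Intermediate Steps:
W = 1344 (W = 877 + 467 = 1344)
t = 1344
(1/(6*59 + t) - 318)² = (1/(6*59 + 1344) - 318)² = (1/(354 + 1344) - 318)² = (1/1698 - 318)² = (-539963/1698)² = 291560041369/2883204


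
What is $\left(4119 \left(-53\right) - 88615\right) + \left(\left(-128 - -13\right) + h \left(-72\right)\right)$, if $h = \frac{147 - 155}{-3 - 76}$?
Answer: $- \frac{24256499}{79} \approx -3.0704 \cdot 10^{5}$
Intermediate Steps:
$h = \frac{8}{79}$ ($h = - \frac{8}{-79} = \left(-8\right) \left(- \frac{1}{79}\right) = \frac{8}{79} \approx 0.10127$)
$\left(4119 \left(-53\right) - 88615\right) + \left(\left(-128 - -13\right) + h \left(-72\right)\right) = \left(4119 \left(-53\right) - 88615\right) + \left(\left(-128 - -13\right) + \frac{8}{79} \left(-72\right)\right) = \left(-218307 - 88615\right) + \left(\left(-128 + 13\right) - \frac{576}{79}\right) = \left(-218307 - 88615\right) - \frac{9661}{79} = -306922 - \frac{9661}{79} = - \frac{24256499}{79}$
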